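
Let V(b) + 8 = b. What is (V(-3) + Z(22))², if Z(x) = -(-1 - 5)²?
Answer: 2209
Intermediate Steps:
V(b) = -8 + b
Z(x) = -36 (Z(x) = -1*(-6)² = -1*36 = -36)
(V(-3) + Z(22))² = ((-8 - 3) - 36)² = (-11 - 36)² = (-47)² = 2209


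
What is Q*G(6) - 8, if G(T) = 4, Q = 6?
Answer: 16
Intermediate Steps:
Q*G(6) - 8 = 6*4 - 8 = 24 - 8 = 16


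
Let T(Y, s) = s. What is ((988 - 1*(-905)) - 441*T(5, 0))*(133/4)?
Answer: 251769/4 ≈ 62942.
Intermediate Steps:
((988 - 1*(-905)) - 441*T(5, 0))*(133/4) = ((988 - 1*(-905)) - 441*0)*(133/4) = ((988 + 905) + 0)*(133*(¼)) = (1893 + 0)*(133/4) = 1893*(133/4) = 251769/4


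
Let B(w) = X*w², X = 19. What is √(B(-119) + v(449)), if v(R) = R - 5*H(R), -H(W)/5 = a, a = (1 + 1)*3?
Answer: 3*√29962 ≈ 519.29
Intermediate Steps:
a = 6 (a = 2*3 = 6)
H(W) = -30 (H(W) = -5*6 = -30)
B(w) = 19*w²
v(R) = 150 + R (v(R) = R - 5*(-30) = R + 150 = 150 + R)
√(B(-119) + v(449)) = √(19*(-119)² + (150 + 449)) = √(19*14161 + 599) = √(269059 + 599) = √269658 = 3*√29962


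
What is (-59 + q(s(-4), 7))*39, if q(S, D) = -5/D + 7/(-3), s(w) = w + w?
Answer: -16939/7 ≈ -2419.9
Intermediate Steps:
s(w) = 2*w
q(S, D) = -7/3 - 5/D (q(S, D) = -5/D + 7*(-⅓) = -5/D - 7/3 = -7/3 - 5/D)
(-59 + q(s(-4), 7))*39 = (-59 + (-7/3 - 5/7))*39 = (-59 - 64/21)*39 = -1303/21*39 = -16939/7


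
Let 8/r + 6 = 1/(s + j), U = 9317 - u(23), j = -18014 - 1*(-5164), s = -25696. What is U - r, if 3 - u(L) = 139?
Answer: 2186569849/231277 ≈ 9454.3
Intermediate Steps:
u(L) = -136 (u(L) = 3 - 1*139 = 3 - 139 = -136)
j = -12850 (j = -18014 + 5164 = -12850)
U = 9453 (U = 9317 - 1*(-136) = 9317 + 136 = 9453)
r = -308368/231277 (r = 8/(-6 + 1/(-25696 - 12850)) = 8/(-6 + 1/(-38546)) = 8/(-6 - 1/38546) = 8/(-231277/38546) = 8*(-38546/231277) = -308368/231277 ≈ -1.3333)
U - r = 9453 - 1*(-308368/231277) = 9453 + 308368/231277 = 2186569849/231277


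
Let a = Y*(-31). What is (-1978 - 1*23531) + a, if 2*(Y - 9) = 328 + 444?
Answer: -37754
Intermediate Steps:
Y = 395 (Y = 9 + (328 + 444)/2 = 9 + (½)*772 = 9 + 386 = 395)
a = -12245 (a = 395*(-31) = -12245)
(-1978 - 1*23531) + a = (-1978 - 1*23531) - 12245 = (-1978 - 23531) - 12245 = -25509 - 12245 = -37754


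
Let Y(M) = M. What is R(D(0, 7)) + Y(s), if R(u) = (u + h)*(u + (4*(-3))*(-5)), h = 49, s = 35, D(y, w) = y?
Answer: 2975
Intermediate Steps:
R(u) = (49 + u)*(60 + u) (R(u) = (u + 49)*(u + (4*(-3))*(-5)) = (49 + u)*(u - 12*(-5)) = (49 + u)*(u + 60) = (49 + u)*(60 + u))
R(D(0, 7)) + Y(s) = (2940 + 0**2 + 109*0) + 35 = (2940 + 0 + 0) + 35 = 2940 + 35 = 2975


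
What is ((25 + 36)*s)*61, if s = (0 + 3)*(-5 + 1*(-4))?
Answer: -100467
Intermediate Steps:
s = -27 (s = 3*(-5 - 4) = 3*(-9) = -27)
((25 + 36)*s)*61 = ((25 + 36)*(-27))*61 = (61*(-27))*61 = -1647*61 = -100467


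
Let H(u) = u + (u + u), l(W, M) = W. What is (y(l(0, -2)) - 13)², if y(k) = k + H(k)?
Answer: 169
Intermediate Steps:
H(u) = 3*u (H(u) = u + 2*u = 3*u)
y(k) = 4*k (y(k) = k + 3*k = 4*k)
(y(l(0, -2)) - 13)² = (4*0 - 13)² = (0 - 13)² = (-13)² = 169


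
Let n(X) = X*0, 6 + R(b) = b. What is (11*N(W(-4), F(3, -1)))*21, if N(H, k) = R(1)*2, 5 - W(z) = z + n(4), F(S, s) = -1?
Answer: -2310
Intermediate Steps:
R(b) = -6 + b
n(X) = 0
W(z) = 5 - z (W(z) = 5 - (z + 0) = 5 - z)
N(H, k) = -10 (N(H, k) = (-6 + 1)*2 = -5*2 = -10)
(11*N(W(-4), F(3, -1)))*21 = (11*(-10))*21 = -110*21 = -2310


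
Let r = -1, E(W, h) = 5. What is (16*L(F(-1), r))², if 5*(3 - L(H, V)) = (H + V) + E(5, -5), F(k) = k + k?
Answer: 43264/25 ≈ 1730.6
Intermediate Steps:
F(k) = 2*k
L(H, V) = 2 - H/5 - V/5 (L(H, V) = 3 - ((H + V) + 5)/5 = 3 - (5 + H + V)/5 = 3 + (-1 - H/5 - V/5) = 2 - H/5 - V/5)
(16*L(F(-1), r))² = (16*(2 - 2*(-1)/5 - ⅕*(-1)))² = (16*(2 - ⅕*(-2) + ⅕))² = (16*(2 + ⅖ + ⅕))² = (16*(13/5))² = (208/5)² = 43264/25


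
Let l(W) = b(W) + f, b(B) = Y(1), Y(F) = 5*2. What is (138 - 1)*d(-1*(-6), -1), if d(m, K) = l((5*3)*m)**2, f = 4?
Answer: 26852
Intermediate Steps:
Y(F) = 10
b(B) = 10
l(W) = 14 (l(W) = 10 + 4 = 14)
d(m, K) = 196 (d(m, K) = 14**2 = 196)
(138 - 1)*d(-1*(-6), -1) = (138 - 1)*196 = 137*196 = 26852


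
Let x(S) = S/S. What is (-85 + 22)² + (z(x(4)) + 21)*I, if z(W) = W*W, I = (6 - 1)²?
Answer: 4519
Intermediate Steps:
x(S) = 1
I = 25 (I = 5² = 25)
z(W) = W²
(-85 + 22)² + (z(x(4)) + 21)*I = (-85 + 22)² + (1² + 21)*25 = (-63)² + (1 + 21)*25 = 3969 + 22*25 = 3969 + 550 = 4519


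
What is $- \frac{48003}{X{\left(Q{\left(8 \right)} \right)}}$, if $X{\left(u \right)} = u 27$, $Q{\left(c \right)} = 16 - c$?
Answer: $- \frac{16001}{72} \approx -222.24$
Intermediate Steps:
$X{\left(u \right)} = 27 u$
$- \frac{48003}{X{\left(Q{\left(8 \right)} \right)}} = - \frac{48003}{27 \left(16 - 8\right)} = - \frac{48003}{27 \cdot 8} = - \frac{48003}{216} = \left(-48003\right) \frac{1}{216} = - \frac{16001}{72}$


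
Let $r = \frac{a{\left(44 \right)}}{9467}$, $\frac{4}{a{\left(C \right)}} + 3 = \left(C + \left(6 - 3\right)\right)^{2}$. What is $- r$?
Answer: $- \frac{2}{10442101} \approx -1.9153 \cdot 10^{-7}$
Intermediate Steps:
$a{\left(C \right)} = \frac{4}{-3 + \left(3 + C\right)^{2}}$ ($a{\left(C \right)} = \frac{4}{-3 + \left(C + \left(6 - 3\right)\right)^{2}} = \frac{4}{-3 + \left(C + 3\right)^{2}} = \frac{4}{-3 + \left(3 + C\right)^{2}}$)
$r = \frac{2}{10442101}$ ($r = \frac{4 \frac{1}{-3 + \left(3 + 44\right)^{2}}}{9467} = \frac{4}{-3 + 47^{2}} \cdot \frac{1}{9467} = \frac{4}{-3 + 2209} \cdot \frac{1}{9467} = \frac{4}{2206} \cdot \frac{1}{9467} = 4 \cdot \frac{1}{2206} \cdot \frac{1}{9467} = \frac{2}{1103} \cdot \frac{1}{9467} = \frac{2}{10442101} \approx 1.9153 \cdot 10^{-7}$)
$- r = \left(-1\right) \frac{2}{10442101} = - \frac{2}{10442101}$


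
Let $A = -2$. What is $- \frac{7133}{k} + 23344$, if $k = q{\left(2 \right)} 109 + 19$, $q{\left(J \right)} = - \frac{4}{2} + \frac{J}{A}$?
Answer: $\frac{1028155}{44} \approx 23367.0$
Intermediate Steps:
$q{\left(J \right)} = -2 - \frac{J}{2}$ ($q{\left(J \right)} = - \frac{4}{2} + \frac{J}{-2} = \left(-4\right) \frac{1}{2} + J \left(- \frac{1}{2}\right) = -2 - \frac{J}{2}$)
$k = -308$ ($k = \left(-2 - 1\right) 109 + 19 = \left(-3\right) 109 + 19 = -327 + 19 = -308$)
$- \frac{7133}{k} + 23344 = - \frac{7133}{-308} + 23344 = \left(-7133\right) \left(- \frac{1}{308}\right) + 23344 = \frac{1019}{44} + 23344 = \frac{1028155}{44}$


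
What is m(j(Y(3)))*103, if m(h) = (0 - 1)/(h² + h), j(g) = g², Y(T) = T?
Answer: -103/90 ≈ -1.1444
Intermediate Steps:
m(h) = -1/(h + h²)
m(j(Y(3)))*103 = -1/((3²)*(1 + 3²))*103 = -1/(9*(1 + 9))*103 = -1*⅑/10*103 = -1*⅑*⅒*103 = -1/90*103 = -103/90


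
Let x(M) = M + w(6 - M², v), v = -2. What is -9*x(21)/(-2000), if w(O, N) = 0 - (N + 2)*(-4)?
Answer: 189/2000 ≈ 0.094500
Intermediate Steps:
w(O, N) = 8 + 4*N (w(O, N) = 0 - (2 + N)*(-4) = 0 - (-8 - 4*N) = 0 + (8 + 4*N) = 8 + 4*N)
x(M) = M (x(M) = M + (8 + 4*(-2)) = M + (8 - 8) = M + 0 = M)
-9*x(21)/(-2000) = -189/(-2000) = -189*(-1)/2000 = -9*(-21/2000) = 189/2000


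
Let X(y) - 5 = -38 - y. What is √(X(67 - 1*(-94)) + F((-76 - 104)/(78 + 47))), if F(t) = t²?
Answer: I*√119954/25 ≈ 13.854*I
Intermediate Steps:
X(y) = -33 - y (X(y) = 5 + (-38 - y) = -33 - y)
√(X(67 - 1*(-94)) + F((-76 - 104)/(78 + 47))) = √((-33 - (67 - 1*(-94))) + ((-76 - 104)/(78 + 47))²) = √((-33 - (67 + 94)) + (-180/125)²) = √((-33 - 1*161) + (-180*1/125)²) = √((-33 - 161) + (-36/25)²) = √(-194 + 1296/625) = √(-119954/625) = I*√119954/25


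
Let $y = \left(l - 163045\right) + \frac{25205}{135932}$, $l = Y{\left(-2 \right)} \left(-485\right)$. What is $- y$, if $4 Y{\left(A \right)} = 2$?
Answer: $\frac{22195971245}{135932} \approx 1.6329 \cdot 10^{5}$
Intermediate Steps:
$Y{\left(A \right)} = \frac{1}{2}$ ($Y{\left(A \right)} = \frac{1}{4} \cdot 2 = \frac{1}{2}$)
$l = - \frac{485}{2}$ ($l = \frac{1}{2} \left(-485\right) = - \frac{485}{2} \approx -242.5$)
$y = - \frac{22195971245}{135932}$ ($y = \left(- \frac{485}{2} - 163045\right) + \frac{25205}{135932} = - \frac{326575}{2} + 25205 \cdot \frac{1}{135932} = - \frac{326575}{2} + \frac{25205}{135932} = - \frac{22195971245}{135932} \approx -1.6329 \cdot 10^{5}$)
$- y = \left(-1\right) \left(- \frac{22195971245}{135932}\right) = \frac{22195971245}{135932}$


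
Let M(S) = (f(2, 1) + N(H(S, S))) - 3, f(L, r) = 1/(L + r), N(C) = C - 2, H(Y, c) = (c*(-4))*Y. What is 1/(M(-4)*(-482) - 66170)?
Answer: -3/99218 ≈ -3.0236e-5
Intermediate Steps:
H(Y, c) = -4*Y*c (H(Y, c) = (-4*c)*Y = -4*Y*c)
N(C) = -2 + C
M(S) = -14/3 - 4*S² (M(S) = (1/(2 + 1) + (-2 - 4*S*S)) - 3 = (1/3 + (-2 - 4*S²)) - 3 = (⅓ + (-2 - 4*S²)) - 3 = (-5/3 - 4*S²) - 3 = -14/3 - 4*S²)
1/(M(-4)*(-482) - 66170) = 1/((-14/3 - 4*(-4)²)*(-482) - 66170) = 1/((-14/3 - 4*16)*(-482) - 66170) = 1/((-14/3 - 64)*(-482) - 66170) = 1/(-206/3*(-482) - 66170) = 1/(99292/3 - 66170) = 1/(-99218/3) = -3/99218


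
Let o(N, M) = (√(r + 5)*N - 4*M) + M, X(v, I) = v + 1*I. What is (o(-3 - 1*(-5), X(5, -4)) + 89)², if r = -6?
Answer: 7392 + 344*I ≈ 7392.0 + 344.0*I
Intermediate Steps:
X(v, I) = I + v (X(v, I) = v + I = I + v)
o(N, M) = -3*M + I*N (o(N, M) = (√(-6 + 5)*N - 4*M) + M = (√(-1)*N - 4*M) + M = (I*N - 4*M) + M = (-4*M + I*N) + M = -3*M + I*N)
(o(-3 - 1*(-5), X(5, -4)) + 89)² = ((-3*(-4 + 5) + I*(-3 - 1*(-5))) + 89)² = ((-3*1 + I*(-3 + 5)) + 89)² = ((-3 + I*2) + 89)² = ((-3 + 2*I) + 89)² = (86 + 2*I)²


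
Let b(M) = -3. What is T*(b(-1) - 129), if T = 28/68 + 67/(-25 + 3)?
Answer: 5910/17 ≈ 347.65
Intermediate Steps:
T = -985/374 (T = 28*(1/68) + 67/(-22) = 7/17 + 67*(-1/22) = 7/17 - 67/22 = -985/374 ≈ -2.6337)
T*(b(-1) - 129) = -985*(-3 - 129)/374 = -985/374*(-132) = 5910/17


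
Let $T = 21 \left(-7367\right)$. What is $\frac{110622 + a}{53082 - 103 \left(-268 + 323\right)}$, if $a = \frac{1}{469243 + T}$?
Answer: $\frac{34794601393}{14914353512} \approx 2.333$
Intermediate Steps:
$T = -154707$
$a = \frac{1}{314536}$ ($a = \frac{1}{469243 - 154707} = \frac{1}{314536} \approx 3.1793 \cdot 10^{-6}$)
$\frac{110622 + a}{53082 - 103 \left(-268 + 323\right)} = \frac{110622 + \frac{1}{314536}}{53082 - 103 \left(-268 + 323\right)} = \frac{34794601393}{314536 \left(53082 - 5665\right)} = \frac{34794601393}{314536 \cdot 47417} = \frac{34794601393}{314536} \cdot \frac{1}{47417} = \frac{34794601393}{14914353512}$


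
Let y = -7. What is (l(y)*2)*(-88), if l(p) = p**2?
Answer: -8624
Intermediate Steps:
(l(y)*2)*(-88) = ((-7)**2*2)*(-88) = (49*2)*(-88) = 98*(-88) = -8624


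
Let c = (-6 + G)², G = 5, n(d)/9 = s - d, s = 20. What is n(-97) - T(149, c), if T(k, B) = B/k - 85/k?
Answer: 156981/149 ≈ 1053.6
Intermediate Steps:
n(d) = 180 - 9*d (n(d) = 9*(20 - d) = 180 - 9*d)
c = 1 (c = (-6 + 5)² = (-1)² = 1)
T(k, B) = -85/k + B/k
n(-97) - T(149, c) = (180 - 9*(-97)) - (-85 + 1)/149 = (180 + 873) - (-84)/149 = 1053 - 1*(-84/149) = 1053 + 84/149 = 156981/149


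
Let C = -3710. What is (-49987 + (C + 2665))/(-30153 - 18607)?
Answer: 6379/6095 ≈ 1.0466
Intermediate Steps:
(-49987 + (C + 2665))/(-30153 - 18607) = (-49987 + (-3710 + 2665))/(-30153 - 18607) = (-49987 - 1045)/(-48760) = -51032*(-1/48760) = 6379/6095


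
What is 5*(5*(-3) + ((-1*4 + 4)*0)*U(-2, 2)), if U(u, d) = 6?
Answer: -75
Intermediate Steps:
5*(5*(-3) + ((-1*4 + 4)*0)*U(-2, 2)) = 5*(5*(-3) + ((-1*4 + 4)*0)*6) = 5*(-15 + ((-4 + 4)*0)*6) = 5*(-15 + (0*0)*6) = 5*(-15 + 0*6) = 5*(-15 + 0) = 5*(-15) = -75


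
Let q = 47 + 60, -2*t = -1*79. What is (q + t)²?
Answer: 85849/4 ≈ 21462.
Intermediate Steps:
t = 79/2 (t = -(-1)*79/2 = -½*(-79) = 79/2 ≈ 39.500)
q = 107
(q + t)² = (107 + 79/2)² = (293/2)² = 85849/4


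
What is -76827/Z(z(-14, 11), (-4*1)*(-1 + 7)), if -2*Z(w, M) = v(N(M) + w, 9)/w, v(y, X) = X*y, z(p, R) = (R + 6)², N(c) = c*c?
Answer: 14802002/2595 ≈ 5704.0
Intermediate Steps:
N(c) = c²
z(p, R) = (6 + R)²
Z(w, M) = -(9*w + 9*M²)/(2*w) (Z(w, M) = -9*(M² + w)/(2*w) = -9*(w + M²)/(2*w) = -(9*w + 9*M²)/(2*w))
-76827/Z(z(-14, 11), (-4*1)*(-1 + 7)) = -76827*2*(6 + 11)²/(9*(-(6 + 11)² - ((-4*1)*(-1 + 7))²)) = -76827*578/(9*(-1*17² - (-4*6)²)) = -76827*578/(9*(-1*289 - 1*(-24)²)) = -76827*578/(9*(-289 - 1*576)) = -76827*578/(9*(-289 - 576)) = -76827/((9/2)*(1/289)*(-865)) = -76827/(-7785/578) = -76827*(-578/7785) = 14802002/2595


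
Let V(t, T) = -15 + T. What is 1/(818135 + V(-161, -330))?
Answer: 1/817790 ≈ 1.2228e-6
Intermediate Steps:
1/(818135 + V(-161, -330)) = 1/(818135 + (-15 - 330)) = 1/(818135 - 345) = 1/817790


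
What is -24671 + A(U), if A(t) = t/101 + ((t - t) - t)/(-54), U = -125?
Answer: -134575009/5454 ≈ -24675.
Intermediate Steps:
A(t) = 155*t/5454 (A(t) = t*(1/101) + (0 - t)*(-1/54) = t/101 - t*(-1/54) = t/101 + t/54 = 155*t/5454)
-24671 + A(U) = -24671 + (155/5454)*(-125) = -24671 - 19375/5454 = -134575009/5454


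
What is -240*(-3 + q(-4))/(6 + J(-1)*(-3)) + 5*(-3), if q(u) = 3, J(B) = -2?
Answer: -15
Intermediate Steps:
-240*(-3 + q(-4))/(6 + J(-1)*(-3)) + 5*(-3) = -240*(-3 + 3)/(6 - 2*(-3)) + 5*(-3) = -0/(6 + 6) - 15 = -0/12 - 15 = -240*0 - 15 = 0 - 15 = -15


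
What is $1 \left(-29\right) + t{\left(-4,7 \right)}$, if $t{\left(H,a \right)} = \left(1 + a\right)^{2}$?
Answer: $35$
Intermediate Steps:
$1 \left(-29\right) + t{\left(-4,7 \right)} = 1 \left(-29\right) + \left(1 + 7\right)^{2} = -29 + 8^{2} = -29 + 64 = 35$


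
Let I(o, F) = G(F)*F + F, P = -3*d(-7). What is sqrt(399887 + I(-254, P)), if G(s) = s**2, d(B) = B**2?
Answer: I*sqrt(2776783) ≈ 1666.4*I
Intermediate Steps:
P = -147 (P = -3*(-7)**2 = -3*49 = -147)
I(o, F) = F + F**3 (I(o, F) = F**2*F + F = F**3 + F = F + F**3)
sqrt(399887 + I(-254, P)) = sqrt(399887 + (-147 + (-147)**3)) = sqrt(399887 + (-147 - 3176523)) = sqrt(399887 - 3176670) = sqrt(-2776783) = I*sqrt(2776783)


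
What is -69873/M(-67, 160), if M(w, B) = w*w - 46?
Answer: -23291/1481 ≈ -15.727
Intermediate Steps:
M(w, B) = -46 + w**2 (M(w, B) = w**2 - 46 = -46 + w**2)
-69873/M(-67, 160) = -69873/(-46 + (-67)**2) = -69873/(-46 + 4489) = -69873/4443 = -69873*1/4443 = -23291/1481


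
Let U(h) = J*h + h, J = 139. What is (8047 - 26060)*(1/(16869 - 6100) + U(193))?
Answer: -5241393576953/10769 ≈ -4.8671e+8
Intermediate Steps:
U(h) = 140*h (U(h) = 139*h + h = 140*h)
(8047 - 26060)*(1/(16869 - 6100) + U(193)) = (8047 - 26060)*(1/(16869 - 6100) + 140*193) = -18013*(1/10769 + 27020) = -18013*290978381/10769 = -5241393576953/10769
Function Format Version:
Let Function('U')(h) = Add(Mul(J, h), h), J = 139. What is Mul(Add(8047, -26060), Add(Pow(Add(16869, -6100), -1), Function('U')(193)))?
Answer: Rational(-5241393576953, 10769) ≈ -4.8671e+8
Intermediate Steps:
Function('U')(h) = Mul(140, h) (Function('U')(h) = Add(Mul(139, h), h) = Mul(140, h))
Mul(Add(8047, -26060), Add(Pow(Add(16869, -6100), -1), Function('U')(193))) = Mul(Add(8047, -26060), Add(Pow(Add(16869, -6100), -1), Mul(140, 193))) = Mul(-18013, Add(Pow(10769, -1), 27020)) = Mul(-18013, Add(Rational(1, 10769), 27020)) = Mul(-18013, Rational(290978381, 10769)) = Rational(-5241393576953, 10769)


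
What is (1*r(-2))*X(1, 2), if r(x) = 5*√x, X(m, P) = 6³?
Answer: 1080*I*√2 ≈ 1527.4*I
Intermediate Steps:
X(m, P) = 216
(1*r(-2))*X(1, 2) = (1*(5*√(-2)))*216 = (1*(5*(I*√2)))*216 = (1*(5*I*√2))*216 = (5*I*√2)*216 = 1080*I*√2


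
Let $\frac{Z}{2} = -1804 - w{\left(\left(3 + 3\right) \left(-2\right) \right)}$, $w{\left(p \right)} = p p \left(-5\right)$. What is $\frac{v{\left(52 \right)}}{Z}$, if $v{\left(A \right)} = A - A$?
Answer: $0$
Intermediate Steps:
$v{\left(A \right)} = 0$
$w{\left(p \right)} = - 5 p^{2}$ ($w{\left(p \right)} = p^{2} \left(-5\right) = - 5 p^{2}$)
$Z = -2168$ ($Z = 2 \left(-1804 - - 5 \left(\left(3 + 3\right) \left(-2\right)\right)^{2}\right) = 2 \left(-1804 - - 5 \left(6 \left(-2\right)\right)^{2}\right) = 2 \left(-1804 - - 5 \left(-12\right)^{2}\right) = 2 \left(-1804 - \left(-5\right) 144\right) = 2 \left(-1804 - -720\right) = 2 \left(-1804 + 720\right) = 2 \left(-1084\right) = -2168$)
$\frac{v{\left(52 \right)}}{Z} = \frac{0}{-2168} = 0 \left(- \frac{1}{2168}\right) = 0$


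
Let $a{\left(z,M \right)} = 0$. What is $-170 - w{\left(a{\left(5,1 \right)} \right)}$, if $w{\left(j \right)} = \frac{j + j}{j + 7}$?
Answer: $-170$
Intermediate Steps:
$w{\left(j \right)} = \frac{2 j}{7 + j}$
$-170 - w{\left(a{\left(5,1 \right)} \right)} = -170 - 2 \cdot 0 \frac{1}{7 + 0} = -170 - 2 \cdot 0 \cdot \frac{1}{7} = -170 - 0 = -170 + 0 = -170$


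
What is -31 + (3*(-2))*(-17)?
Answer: 71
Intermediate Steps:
-31 + (3*(-2))*(-17) = -31 - 6*(-17) = -31 + 102 = 71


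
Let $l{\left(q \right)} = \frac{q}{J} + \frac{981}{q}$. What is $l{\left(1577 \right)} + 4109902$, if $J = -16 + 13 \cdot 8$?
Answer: $\frac{570358333209}{138776} \approx 4.1099 \cdot 10^{6}$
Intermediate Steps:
$J = 88$ ($J = -16 + 104 = 88$)
$l{\left(q \right)} = \frac{981}{q} + \frac{q}{88}$ ($l{\left(q \right)} = \frac{q}{88} + \frac{981}{q} = \frac{981}{q} + \frac{q}{88}$)
$l{\left(1577 \right)} + 4109902 = \left(\frac{981}{1577} + \frac{1}{88} \cdot 1577\right) + 4109902 = \left(981 \cdot \frac{1}{1577} + \frac{1577}{88}\right) + 4109902 = \left(\frac{981}{1577} + \frac{1577}{88}\right) + 4109902 = \frac{2573257}{138776} + 4109902 = \frac{570358333209}{138776}$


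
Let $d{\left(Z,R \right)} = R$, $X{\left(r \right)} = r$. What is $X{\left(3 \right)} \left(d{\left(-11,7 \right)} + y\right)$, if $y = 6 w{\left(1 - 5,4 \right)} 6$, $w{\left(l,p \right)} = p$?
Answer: $453$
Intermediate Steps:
$y = 144$ ($y = 6 \cdot 4 \cdot 6 = 24 \cdot 6 = 144$)
$X{\left(3 \right)} \left(d{\left(-11,7 \right)} + y\right) = 3 \left(7 + 144\right) = 3 \cdot 151 = 453$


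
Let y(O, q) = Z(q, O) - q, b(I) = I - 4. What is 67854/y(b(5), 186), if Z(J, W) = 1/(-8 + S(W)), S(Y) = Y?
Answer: -474978/1303 ≈ -364.53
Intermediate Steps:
b(I) = -4 + I
Z(J, W) = 1/(-8 + W)
y(O, q) = 1/(-8 + O) - q
67854/y(b(5), 186) = 67854/(((1 - 1*186*(-8 + (-4 + 5)))/(-8 + (-4 + 5)))) = 67854/(((1 - 1*186*(-8 + 1))/(-8 + 1))) = 67854/(((1 - 1*186*(-7))/(-7))) = 67854/((-(1 + 1302)/7)) = 67854/((-1/7*1303)) = 67854/(-1303/7) = 67854*(-7/1303) = -474978/1303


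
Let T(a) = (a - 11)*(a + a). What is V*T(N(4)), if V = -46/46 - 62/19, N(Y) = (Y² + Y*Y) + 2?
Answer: -126684/19 ≈ -6667.6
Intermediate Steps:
N(Y) = 2 + 2*Y² (N(Y) = (Y² + Y²) + 2 = 2*Y² + 2 = 2 + 2*Y²)
V = -81/19 (V = -46*1/46 - 62*1/19 = -1 - 62/19 = -81/19 ≈ -4.2632)
T(a) = 2*a*(-11 + a) (T(a) = (-11 + a)*(2*a) = 2*a*(-11 + a))
V*T(N(4)) = -162*(2 + 2*4²)*(-11 + (2 + 2*4²))/19 = -162*(2 + 2*16)*(-11 + (2 + 2*16))/19 = -162*(2 + 32)*(-11 + (2 + 32))/19 = -162*34*(-11 + 34)/19 = -162*34*23/19 = -81/19*1564 = -126684/19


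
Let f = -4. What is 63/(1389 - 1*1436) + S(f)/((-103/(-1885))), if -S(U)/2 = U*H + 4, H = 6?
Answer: 3537311/4841 ≈ 730.70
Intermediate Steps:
S(U) = -8 - 12*U (S(U) = -2*(U*6 + 4) = -2*(6*U + 4) = -2*(4 + 6*U) = -8 - 12*U)
63/(1389 - 1*1436) + S(f)/((-103/(-1885))) = 63/(1389 - 1*1436) + (-8 - 12*(-4))/((-103/(-1885))) = 63/(1389 - 1436) + (-8 + 48)/((-103*(-1/1885))) = 63/(-47) + 40/(103/1885) = 63*(-1/47) + 40*(1885/103) = -63/47 + 75400/103 = 3537311/4841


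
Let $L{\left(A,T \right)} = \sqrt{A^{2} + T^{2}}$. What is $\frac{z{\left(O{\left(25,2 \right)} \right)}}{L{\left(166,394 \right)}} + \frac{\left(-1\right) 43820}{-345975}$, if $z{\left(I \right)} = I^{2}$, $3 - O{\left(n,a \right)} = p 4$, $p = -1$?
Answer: $\frac{1252}{9885} + \frac{49 \sqrt{45698}}{91396} \approx 0.24127$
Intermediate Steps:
$O{\left(n,a \right)} = 7$ ($O{\left(n,a \right)} = 3 - \left(-1\right) 4 = 3 - -4 = 3 + 4 = 7$)
$\frac{z{\left(O{\left(25,2 \right)} \right)}}{L{\left(166,394 \right)}} + \frac{\left(-1\right) 43820}{-345975} = \frac{7^{2}}{\sqrt{166^{2} + 394^{2}}} + \frac{\left(-1\right) 43820}{-345975} = \frac{49}{\sqrt{27556 + 155236}} - - \frac{1252}{9885} = \frac{49}{\sqrt{182792}} + \frac{1252}{9885} = \frac{49}{2 \sqrt{45698}} + \frac{1252}{9885} = 49 \frac{\sqrt{45698}}{91396} + \frac{1252}{9885} = \frac{49 \sqrt{45698}}{91396} + \frac{1252}{9885} = \frac{1252}{9885} + \frac{49 \sqrt{45698}}{91396}$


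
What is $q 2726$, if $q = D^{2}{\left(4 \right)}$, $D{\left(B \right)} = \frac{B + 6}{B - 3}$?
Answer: $272600$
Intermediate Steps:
$D{\left(B \right)} = \frac{6 + B}{-3 + B}$
$q = 100$ ($q = \left(\frac{6 + 4}{-3 + 4}\right)^{2} = \left(1^{-1} \cdot 10\right)^{2} = \left(1 \cdot 10\right)^{2} = 10^{2} = 100$)
$q 2726 = 100 \cdot 2726 = 272600$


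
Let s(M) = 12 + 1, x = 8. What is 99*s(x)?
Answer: 1287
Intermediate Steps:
s(M) = 13
99*s(x) = 99*13 = 1287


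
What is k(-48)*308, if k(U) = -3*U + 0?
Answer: 44352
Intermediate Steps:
k(U) = -3*U
k(-48)*308 = -3*(-48)*308 = 144*308 = 44352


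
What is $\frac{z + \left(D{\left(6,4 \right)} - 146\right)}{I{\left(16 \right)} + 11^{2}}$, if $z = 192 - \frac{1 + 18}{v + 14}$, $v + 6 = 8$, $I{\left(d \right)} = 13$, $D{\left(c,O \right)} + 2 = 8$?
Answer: $\frac{813}{2144} \approx 0.3792$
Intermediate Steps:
$D{\left(c,O \right)} = 6$ ($D{\left(c,O \right)} = -2 + 8 = 6$)
$v = 2$ ($v = -6 + 8 = 2$)
$z = \frac{3053}{16}$ ($z = 192 - \frac{1 + 18}{2 + 14} = 192 - \frac{19}{16} = \frac{3053}{16} \approx 190.81$)
$\frac{z + \left(D{\left(6,4 \right)} - 146\right)}{I{\left(16 \right)} + 11^{2}} = \frac{\frac{3053}{16} + \left(6 - 146\right)}{13 + 11^{2}} = \frac{\frac{3053}{16} - 140}{13 + 121} = \frac{813}{16 \cdot 134} = \frac{813}{16} \cdot \frac{1}{134} = \frac{813}{2144}$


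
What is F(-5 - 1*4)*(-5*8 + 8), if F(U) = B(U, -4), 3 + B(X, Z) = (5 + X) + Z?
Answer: 352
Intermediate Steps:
B(X, Z) = 2 + X + Z (B(X, Z) = -3 + ((5 + X) + Z) = -3 + (5 + X + Z) = 2 + X + Z)
F(U) = -2 + U (F(U) = 2 + U - 4 = -2 + U)
F(-5 - 1*4)*(-5*8 + 8) = (-2 + (-5 - 1*4))*(-5*8 + 8) = (-2 + (-5 - 4))*(-40 + 8) = (-2 - 9)*(-32) = -11*(-32) = 352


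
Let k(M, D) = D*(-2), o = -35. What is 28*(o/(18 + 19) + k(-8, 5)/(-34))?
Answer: -11480/629 ≈ -18.251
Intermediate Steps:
k(M, D) = -2*D
28*(o/(18 + 19) + k(-8, 5)/(-34)) = 28*(-35/(18 + 19) - 2*5/(-34)) = 28*(-35/37 - 10*(-1/34)) = 28*(-35*1/37 + 5/17) = 28*(-35/37 + 5/17) = 28*(-410/629) = -11480/629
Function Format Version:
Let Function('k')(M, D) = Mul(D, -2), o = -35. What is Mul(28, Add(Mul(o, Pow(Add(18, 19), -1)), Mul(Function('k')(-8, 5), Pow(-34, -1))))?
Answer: Rational(-11480, 629) ≈ -18.251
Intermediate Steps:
Function('k')(M, D) = Mul(-2, D)
Mul(28, Add(Mul(o, Pow(Add(18, 19), -1)), Mul(Function('k')(-8, 5), Pow(-34, -1)))) = Mul(28, Add(Mul(-35, Pow(Add(18, 19), -1)), Mul(Mul(-2, 5), Pow(-34, -1)))) = Mul(28, Add(Mul(-35, Pow(37, -1)), Mul(-10, Rational(-1, 34)))) = Mul(28, Add(Mul(-35, Rational(1, 37)), Rational(5, 17))) = Mul(28, Add(Rational(-35, 37), Rational(5, 17))) = Mul(28, Rational(-410, 629)) = Rational(-11480, 629)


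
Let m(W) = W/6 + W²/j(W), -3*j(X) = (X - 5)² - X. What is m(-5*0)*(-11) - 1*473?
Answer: -473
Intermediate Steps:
j(X) = -(-5 + X)²/3 + X/3 (j(X) = -((X - 5)² - X)/3 = -((-5 + X)² - X)/3 = -(-5 + X)²/3 + X/3)
m(W) = W/6 + W²/(-(-5 + W)²/3 + W/3)
m(-5*0)*(-11) - 1*473 = ((-5*0)*(-(-5 - 5*0)² + 19*(-5*0))/(6*(-5*0 - (-5 - 5*0)²)))*(-11) - 1*473 = ((⅙)*0*(-(-5 + 0)² + 19*0)/(0 - (-5 + 0)²))*(-11) - 473 = ((⅙)*0*(-1*(-5)² + 0)/(0 - 1*(-5)²))*(-11) - 473 = ((⅙)*0*(-1*25 + 0)/(0 - 1*25))*(-11) - 473 = ((⅙)*0*(-25 + 0)/(0 - 25))*(-11) - 473 = ((⅙)*0*(-25)/(-25))*(-11) - 473 = ((⅙)*0*(-1/25)*(-25))*(-11) - 473 = 0*(-11) - 473 = 0 - 473 = -473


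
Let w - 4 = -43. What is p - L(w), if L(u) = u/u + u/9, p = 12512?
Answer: 37546/3 ≈ 12515.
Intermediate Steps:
w = -39 (w = 4 - 43 = -39)
L(u) = 1 + u/9 (L(u) = 1 + u*(⅑) = 1 + u/9)
p - L(w) = 12512 - (1 + (⅑)*(-39)) = 12512 - (1 - 13/3) = 12512 - 1*(-10/3) = 12512 + 10/3 = 37546/3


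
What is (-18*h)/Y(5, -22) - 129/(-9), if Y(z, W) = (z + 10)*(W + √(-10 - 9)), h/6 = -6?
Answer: 93889/7545 - 216*I*√19/2515 ≈ 12.444 - 0.37436*I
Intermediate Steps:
h = -36 (h = 6*(-6) = -36)
Y(z, W) = (10 + z)*(W + I*√19) (Y(z, W) = (10 + z)*(W + √(-19)) = (10 + z)*(W + I*√19))
(-18*h)/Y(5, -22) - 129/(-9) = (-18*(-36))/(10*(-22) - 22*5 + 10*I*√19 + I*5*√19) - 129/(-9) = 648/(-220 - 110 + 10*I*√19 + 5*I*√19) - 129*(-⅑) = 648/(-330 + 15*I*√19) + 43/3 = 43/3 + 648/(-330 + 15*I*√19)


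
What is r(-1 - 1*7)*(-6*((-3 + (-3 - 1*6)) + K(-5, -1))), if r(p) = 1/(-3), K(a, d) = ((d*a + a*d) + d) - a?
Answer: 4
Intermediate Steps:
K(a, d) = d - a + 2*a*d (K(a, d) = ((a*d + a*d) + d) - a = (2*a*d + d) - a = (d + 2*a*d) - a = d - a + 2*a*d)
r(p) = -⅓
r(-1 - 1*7)*(-6*((-3 + (-3 - 1*6)) + K(-5, -1))) = -(-2)*((-3 + (-3 - 1*6)) + (-1 - 1*(-5) + 2*(-5)*(-1))) = -(-2)*((-3 + (-3 - 6)) + (-1 + 5 + 10)) = -(-2)*((-3 - 9) + 14) = -(-2)*(-12 + 14) = -(-2)*2 = -⅓*(-12) = 4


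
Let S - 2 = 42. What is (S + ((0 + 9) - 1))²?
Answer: 2704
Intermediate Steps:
S = 44 (S = 2 + 42 = 44)
(S + ((0 + 9) - 1))² = (44 + ((0 + 9) - 1))² = (44 + (9 - 1))² = (44 + 8)² = 52² = 2704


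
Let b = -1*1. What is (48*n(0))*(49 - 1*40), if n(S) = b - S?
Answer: -432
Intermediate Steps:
b = -1
n(S) = -1 - S
(48*n(0))*(49 - 1*40) = (48*(-1 - 1*0))*(49 - 1*40) = (48*(-1 + 0))*(49 - 40) = (48*(-1))*9 = -48*9 = -432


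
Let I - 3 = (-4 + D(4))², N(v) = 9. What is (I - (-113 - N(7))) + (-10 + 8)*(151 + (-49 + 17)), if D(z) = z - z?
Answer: -97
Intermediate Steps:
D(z) = 0
I = 19 (I = 3 + (-4 + 0)² = 3 + (-4)² = 3 + 16 = 19)
(I - (-113 - N(7))) + (-10 + 8)*(151 + (-49 + 17)) = (19 - (-113 - 1*9)) + (-10 + 8)*(151 + (-49 + 17)) = (19 - (-113 - 9)) - 2*(151 - 32) = (19 - 1*(-122)) - 2*119 = (19 + 122) - 238 = 141 - 238 = -97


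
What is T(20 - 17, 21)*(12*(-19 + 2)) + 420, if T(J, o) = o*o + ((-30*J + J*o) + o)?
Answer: -88320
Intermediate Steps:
T(J, o) = o + o² - 30*J + J*o (T(J, o) = o² + (o - 30*J + J*o) = o + o² - 30*J + J*o)
T(20 - 17, 21)*(12*(-19 + 2)) + 420 = (21 + 21² - 30*(20 - 17) + (20 - 17)*21)*(12*(-19 + 2)) + 420 = (21 + 441 - 30*3 + 3*21)*(12*(-17)) + 420 = (21 + 441 - 90 + 63)*(-204) + 420 = 435*(-204) + 420 = -88740 + 420 = -88320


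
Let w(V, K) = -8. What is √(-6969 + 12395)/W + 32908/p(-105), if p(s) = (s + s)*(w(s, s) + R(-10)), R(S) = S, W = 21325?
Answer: 8227/945 + √5426/21325 ≈ 8.7093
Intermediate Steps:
p(s) = -36*s (p(s) = (s + s)*(-8 - 10) = (2*s)*(-18) = -36*s)
√(-6969 + 12395)/W + 32908/p(-105) = √(-6969 + 12395)/21325 + 32908/((-36*(-105))) = √5426*(1/21325) + 32908/3780 = √5426/21325 + 32908*(1/3780) = √5426/21325 + 8227/945 = 8227/945 + √5426/21325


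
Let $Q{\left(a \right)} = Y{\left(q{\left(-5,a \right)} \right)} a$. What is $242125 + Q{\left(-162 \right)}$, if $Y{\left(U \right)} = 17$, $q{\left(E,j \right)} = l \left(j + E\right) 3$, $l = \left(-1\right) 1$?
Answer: $239371$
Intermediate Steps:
$l = -1$
$q{\left(E,j \right)} = - 3 E - 3 j$ ($q{\left(E,j \right)} = - \left(j + E\right) 3 = - \left(E + j\right) 3 = - (3 E + 3 j) = - 3 E - 3 j$)
$Q{\left(a \right)} = 17 a$
$242125 + Q{\left(-162 \right)} = 242125 + 17 \left(-162\right) = 242125 - 2754 = 239371$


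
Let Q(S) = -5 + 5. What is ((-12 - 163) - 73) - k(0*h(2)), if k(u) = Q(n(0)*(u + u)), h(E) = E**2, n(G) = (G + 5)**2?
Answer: -248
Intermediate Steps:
n(G) = (5 + G)**2
Q(S) = 0
k(u) = 0
((-12 - 163) - 73) - k(0*h(2)) = ((-12 - 163) - 73) - 1*0 = (-175 - 73) + 0 = -248 + 0 = -248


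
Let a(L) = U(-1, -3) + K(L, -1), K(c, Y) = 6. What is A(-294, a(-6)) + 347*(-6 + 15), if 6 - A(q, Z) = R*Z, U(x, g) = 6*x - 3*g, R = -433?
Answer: 7026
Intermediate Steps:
U(x, g) = -3*g + 6*x
a(L) = 9 (a(L) = (-3*(-3) + 6*(-1)) + 6 = (9 - 6) + 6 = 3 + 6 = 9)
A(q, Z) = 6 + 433*Z (A(q, Z) = 6 - (-433)*Z = 6 + 433*Z)
A(-294, a(-6)) + 347*(-6 + 15) = (6 + 433*9) + 347*(-6 + 15) = (6 + 3897) + 347*9 = 3903 + 3123 = 7026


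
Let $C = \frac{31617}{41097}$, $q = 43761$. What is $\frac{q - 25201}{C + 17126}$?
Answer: $\frac{254253440}{234619613} \approx 1.0837$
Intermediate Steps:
$C = \frac{10539}{13699}$ ($C = 31617 \cdot \frac{1}{41097} = \frac{10539}{13699} \approx 0.76933$)
$\frac{q - 25201}{C + 17126} = \frac{43761 - 25201}{\frac{10539}{13699} + 17126} = \frac{18560}{\frac{234619613}{13699}} = 18560 \cdot \frac{13699}{234619613} = \frac{254253440}{234619613}$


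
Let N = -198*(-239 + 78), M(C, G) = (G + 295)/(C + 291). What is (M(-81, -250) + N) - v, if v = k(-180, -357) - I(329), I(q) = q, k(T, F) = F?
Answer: 455899/14 ≈ 32564.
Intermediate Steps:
M(C, G) = (295 + G)/(291 + C)
N = 31878 (N = -198*(-161) = 31878)
v = -686 (v = -357 - 1*329 = -357 - 329 = -686)
(M(-81, -250) + N) - v = ((295 - 250)/(291 - 81) + 31878) - 1*(-686) = (45/210 + 31878) + 686 = ((1/210)*45 + 31878) + 686 = (3/14 + 31878) + 686 = 446295/14 + 686 = 455899/14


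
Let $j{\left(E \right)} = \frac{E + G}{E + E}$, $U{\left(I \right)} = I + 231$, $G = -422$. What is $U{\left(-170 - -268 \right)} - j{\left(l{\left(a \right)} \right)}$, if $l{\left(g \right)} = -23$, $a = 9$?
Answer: $\frac{14689}{46} \approx 319.33$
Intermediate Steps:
$U{\left(I \right)} = 231 + I$
$j{\left(E \right)} = \frac{-422 + E}{2 E}$ ($j{\left(E \right)} = \frac{E - 422}{E + E} = \frac{-422 + E}{2 E}$)
$U{\left(-170 - -268 \right)} - j{\left(l{\left(a \right)} \right)} = \left(231 - -98\right) - \frac{-422 - 23}{2 \left(-23\right)} = \left(231 + \left(-170 + 268\right)\right) - \frac{1}{2} \left(- \frac{1}{23}\right) \left(-445\right) = \left(231 + 98\right) - \frac{445}{46} = 329 - \frac{445}{46} = \frac{14689}{46}$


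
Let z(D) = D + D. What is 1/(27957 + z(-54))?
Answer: 1/27849 ≈ 3.5908e-5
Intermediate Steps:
z(D) = 2*D
1/(27957 + z(-54)) = 1/(27957 + 2*(-54)) = 1/(27957 - 108) = 1/27849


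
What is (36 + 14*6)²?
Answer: 14400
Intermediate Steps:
(36 + 14*6)² = (36 + 84)² = 120² = 14400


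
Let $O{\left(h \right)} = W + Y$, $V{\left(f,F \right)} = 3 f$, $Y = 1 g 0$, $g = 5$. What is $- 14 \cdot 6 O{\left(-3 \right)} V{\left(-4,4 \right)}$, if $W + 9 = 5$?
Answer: $-4032$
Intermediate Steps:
$W = -4$ ($W = -9 + 5 = -4$)
$Y = 0$ ($Y = 1 \cdot 5 \cdot 0 = 5 \cdot 0 = 0$)
$O{\left(h \right)} = -4$ ($O{\left(h \right)} = -4 + 0 = -4$)
$- 14 \cdot 6 O{\left(-3 \right)} V{\left(-4,4 \right)} = - 14 \cdot 6 \left(-4\right) 3 \left(-4\right) = - 14 \left(\left(-24\right) \left(-12\right)\right) = \left(-14\right) 288 = -4032$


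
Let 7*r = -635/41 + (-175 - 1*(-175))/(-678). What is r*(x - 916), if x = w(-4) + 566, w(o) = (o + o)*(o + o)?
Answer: 181610/287 ≈ 632.79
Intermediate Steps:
w(o) = 4*o² (w(o) = (2*o)*(2*o) = 4*o²)
x = 630 (x = 4*(-4)² + 566 = 4*16 + 566 = 64 + 566 = 630)
r = -635/287 (r = (-635/41 + (-175 - 1*(-175))/(-678))/7 = (-635*1/41 + (-175 + 175)*(-1/678))/7 = (-635/41 + 0*(-1/678))/7 = (-635/41 + 0)/7 = (⅐)*(-635/41) = -635/287 ≈ -2.2125)
r*(x - 916) = -635*(630 - 916)/287 = -635/287*(-286) = 181610/287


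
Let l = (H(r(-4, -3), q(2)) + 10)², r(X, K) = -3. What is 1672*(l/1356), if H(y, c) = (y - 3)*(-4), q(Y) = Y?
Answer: 483208/339 ≈ 1425.4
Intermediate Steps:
H(y, c) = 12 - 4*y (H(y, c) = (-3 + y)*(-4) = 12 - 4*y)
l = 1156 (l = ((12 - 4*(-3)) + 10)² = ((12 + 12) + 10)² = (24 + 10)² = 34² = 1156)
1672*(l/1356) = 1672*(1156/1356) = 1672*(1156*(1/1356)) = 1672*(289/339) = 483208/339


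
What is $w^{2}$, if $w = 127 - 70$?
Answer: $3249$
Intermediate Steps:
$w = 57$
$w^{2} = 57^{2} = 3249$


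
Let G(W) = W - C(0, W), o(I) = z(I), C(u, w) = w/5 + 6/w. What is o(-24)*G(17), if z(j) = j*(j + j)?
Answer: 1297152/85 ≈ 15261.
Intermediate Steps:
C(u, w) = 6/w + w/5 (C(u, w) = w*(⅕) + 6/w = w/5 + 6/w = 6/w + w/5)
z(j) = 2*j² (z(j) = j*(2*j) = 2*j²)
o(I) = 2*I²
G(W) = -6/W + 4*W/5 (G(W) = W - (6/W + W/5) = W + (-6/W - W/5) = -6/W + 4*W/5)
o(-24)*G(17) = (2*(-24)²)*(-6/17 + (⅘)*17) = (2*576)*(-6*1/17 + 68/5) = 1152*(-6/17 + 68/5) = 1152*(1126/85) = 1297152/85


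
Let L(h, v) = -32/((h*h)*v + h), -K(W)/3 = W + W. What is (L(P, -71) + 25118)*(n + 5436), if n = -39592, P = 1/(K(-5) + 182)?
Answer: -71844755080/141 ≈ -5.0954e+8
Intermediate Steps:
K(W) = -6*W (K(W) = -3*(W + W) = -6*W)
P = 1/212 (P = 1/(-6*(-5) + 182) = 1/(30 + 182) = 1/212 ≈ 0.0047170)
L(h, v) = -32/(h + v*h**2) (L(h, v) = -32/(h**2*v + h) = -32/(v*h**2 + h) = -32/(h + v*h**2))
(L(P, -71) + 25118)*(n + 5436) = (-32/(1/212*(1 + (1/212)*(-71))) + 25118)*(-39592 + 5436) = (-32*212/(1 - 71/212) + 25118)*(-34156) = (-32*212/141/212 + 25118)*(-34156) = (-32*212*212/141 + 25118)*(-34156) = (-1438208/141 + 25118)*(-34156) = (2103430/141)*(-34156) = -71844755080/141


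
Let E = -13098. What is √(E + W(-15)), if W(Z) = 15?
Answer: 7*I*√267 ≈ 114.38*I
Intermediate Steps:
√(E + W(-15)) = √(-13098 + 15) = √(-13083) = 7*I*√267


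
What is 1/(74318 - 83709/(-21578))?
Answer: 21578/1603717513 ≈ 1.3455e-5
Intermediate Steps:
1/(74318 - 83709/(-21578)) = 1/(74318 - 83709*(-1/21578)) = 1/(74318 + 83709/21578) = 1/(1603717513/21578) = 21578/1603717513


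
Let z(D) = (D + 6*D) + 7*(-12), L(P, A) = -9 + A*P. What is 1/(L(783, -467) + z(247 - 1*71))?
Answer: -1/364522 ≈ -2.7433e-6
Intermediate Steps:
z(D) = -84 + 7*D (z(D) = 7*D - 84 = -84 + 7*D)
1/(L(783, -467) + z(247 - 1*71)) = 1/((-9 - 467*783) + (-84 + 7*(247 - 1*71))) = 1/((-9 - 365661) + (-84 + 7*(247 - 71))) = 1/(-365670 + (-84 + 7*176)) = 1/(-365670 + (-84 + 1232)) = 1/(-365670 + 1148) = 1/(-364522) = -1/364522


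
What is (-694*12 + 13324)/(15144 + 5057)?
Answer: 4996/20201 ≈ 0.24731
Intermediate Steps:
(-694*12 + 13324)/(15144 + 5057) = (-8328 + 13324)/20201 = 4996*(1/20201) = 4996/20201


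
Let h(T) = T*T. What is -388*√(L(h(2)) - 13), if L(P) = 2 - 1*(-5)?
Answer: -388*I*√6 ≈ -950.4*I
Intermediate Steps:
h(T) = T²
L(P) = 7 (L(P) = 2 + 5 = 7)
-388*√(L(h(2)) - 13) = -388*√(7 - 13) = -388*I*√6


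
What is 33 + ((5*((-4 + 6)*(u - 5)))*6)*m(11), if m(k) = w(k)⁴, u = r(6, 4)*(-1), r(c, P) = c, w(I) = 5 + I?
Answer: -43253727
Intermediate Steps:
u = -6 (u = 6*(-1) = -6)
m(k) = (5 + k)⁴
33 + ((5*((-4 + 6)*(u - 5)))*6)*m(11) = 33 + ((5*((-4 + 6)*(-6 - 5)))*6)*(5 + 11)⁴ = 33 + ((5*(2*(-11)))*6)*16⁴ = 33 + ((5*(-22))*6)*65536 = 33 - 110*6*65536 = 33 - 660*65536 = 33 - 43253760 = -43253727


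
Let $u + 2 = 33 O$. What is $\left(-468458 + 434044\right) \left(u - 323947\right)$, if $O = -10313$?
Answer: $22860463092$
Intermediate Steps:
$u = -340331$ ($u = -2 + 33 \left(-10313\right) = -2 - 340329 = -340331$)
$\left(-468458 + 434044\right) \left(u - 323947\right) = \left(-468458 + 434044\right) \left(-340331 - 323947\right) = \left(-34414\right) \left(-664278\right) = 22860463092$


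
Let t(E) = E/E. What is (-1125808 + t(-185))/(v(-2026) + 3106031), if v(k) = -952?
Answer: -1125807/3105079 ≈ -0.36257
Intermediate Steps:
t(E) = 1
(-1125808 + t(-185))/(v(-2026) + 3106031) = (-1125808 + 1)/(-952 + 3106031) = -1125807/3105079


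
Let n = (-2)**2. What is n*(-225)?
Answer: -900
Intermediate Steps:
n = 4
n*(-225) = 4*(-225) = -900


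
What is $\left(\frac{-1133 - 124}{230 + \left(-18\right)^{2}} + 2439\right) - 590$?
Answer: $\frac{1023089}{554} \approx 1846.7$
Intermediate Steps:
$\left(\frac{-1133 - 124}{230 + \left(-18\right)^{2}} + 2439\right) - 590 = \left(- \frac{1257}{230 + 324} + 2439\right) - 590 = \left(- \frac{1257}{554} + 2439\right) - 590 = \frac{1349949}{554} - 590 = \frac{1023089}{554}$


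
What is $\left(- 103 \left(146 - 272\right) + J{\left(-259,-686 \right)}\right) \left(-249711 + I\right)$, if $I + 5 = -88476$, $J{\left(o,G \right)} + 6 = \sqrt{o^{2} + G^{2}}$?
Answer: $-4387026624 - 2367344 \sqrt{10973} \approx -4.635 \cdot 10^{9}$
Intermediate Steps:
$J{\left(o,G \right)} = -6 + \sqrt{G^{2} + o^{2}}$ ($J{\left(o,G \right)} = -6 + \sqrt{o^{2} + G^{2}} = -6 + \sqrt{G^{2} + o^{2}}$)
$I = -88481$ ($I = -5 - 88476 = -88481$)
$\left(- 103 \left(146 - 272\right) + J{\left(-259,-686 \right)}\right) \left(-249711 + I\right) = \left(- 103 \left(146 - 272\right) - \left(6 - \sqrt{\left(-686\right)^{2} + \left(-259\right)^{2}}\right)\right) \left(-249711 - 88481\right) = \left(\left(-103\right) \left(-126\right) - \left(6 - \sqrt{470596 + 67081}\right)\right) \left(-338192\right) = \left(12978 - \left(6 - \sqrt{537677}\right)\right) \left(-338192\right) = \left(12978 - \left(6 - 7 \sqrt{10973}\right)\right) \left(-338192\right) = \left(12972 + 7 \sqrt{10973}\right) \left(-338192\right) = -4387026624 - 2367344 \sqrt{10973}$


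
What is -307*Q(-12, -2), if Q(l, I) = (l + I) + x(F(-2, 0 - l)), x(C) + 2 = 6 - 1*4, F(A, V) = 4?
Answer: 4298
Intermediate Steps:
x(C) = 0 (x(C) = -2 + (6 - 1*4) = -2 + (6 - 4) = -2 + 2 = 0)
Q(l, I) = I + l (Q(l, I) = (l + I) + 0 = (I + l) + 0 = I + l)
-307*Q(-12, -2) = -307*(-2 - 12) = -307*(-14) = 4298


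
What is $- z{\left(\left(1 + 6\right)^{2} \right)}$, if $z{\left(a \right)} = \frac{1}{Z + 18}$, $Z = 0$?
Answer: $- \frac{1}{18} \approx -0.055556$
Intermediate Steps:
$z{\left(a \right)} = \frac{1}{18}$ ($z{\left(a \right)} = \frac{1}{0 + 18} = \frac{1}{18}$)
$- z{\left(\left(1 + 6\right)^{2} \right)} = \left(-1\right) \frac{1}{18} = - \frac{1}{18}$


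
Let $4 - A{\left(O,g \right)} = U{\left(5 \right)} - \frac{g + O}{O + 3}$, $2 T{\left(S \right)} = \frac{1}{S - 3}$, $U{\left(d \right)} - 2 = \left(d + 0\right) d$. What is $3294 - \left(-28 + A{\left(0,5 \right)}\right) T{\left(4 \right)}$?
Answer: $\frac{9956}{3} \approx 3318.7$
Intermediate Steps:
$U{\left(d \right)} = 2 + d^{2}$ ($U{\left(d \right)} = 2 + \left(d + 0\right) d = 2 + d d = 2 + d^{2}$)
$T{\left(S \right)} = \frac{1}{2 \left(-3 + S\right)}$ ($T{\left(S \right)} = \frac{1}{2 \left(S - 3\right)} = \frac{1}{2 \left(-3 + S\right)}$)
$A{\left(O,g \right)} = -23 + \frac{O + g}{3 + O}$ ($A{\left(O,g \right)} = 4 - \left(\left(2 + 5^{2}\right) - \frac{g + O}{O + 3}\right) = 4 - \left(\left(2 + 25\right) - \frac{O + g}{3 + O}\right) = 4 - \left(27 - \frac{O + g}{3 + O}\right) = -23 + \frac{O + g}{3 + O}$)
$3294 - \left(-28 + A{\left(0,5 \right)}\right) T{\left(4 \right)} = 3294 - \left(-28 + \frac{-69 + 5 - 0}{3 + 0}\right) \frac{1}{2 \left(-3 + 4\right)} = 3294 - \left(-28 + \frac{-69 + 5 + 0}{3}\right) \frac{1}{2 \cdot 1} = 3294 - \left(-28 + \frac{1}{3} \left(-64\right)\right) \frac{1}{2} \cdot 1 = 3294 - \left(-28 - \frac{64}{3}\right) \frac{1}{2} = 3294 - \left(- \frac{148}{3}\right) \frac{1}{2} = 3294 - - \frac{74}{3} = 3294 + \frac{74}{3} = \frac{9956}{3}$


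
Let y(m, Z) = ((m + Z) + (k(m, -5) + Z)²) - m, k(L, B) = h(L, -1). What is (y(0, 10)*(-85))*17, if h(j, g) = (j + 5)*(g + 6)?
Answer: -1784575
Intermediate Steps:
h(j, g) = (5 + j)*(6 + g)
k(L, B) = 25 + 5*L (k(L, B) = 30 + 5*(-1) + 6*L - L = 30 - 5 + 6*L - L = 25 + 5*L)
y(m, Z) = Z + (25 + Z + 5*m)² (y(m, Z) = ((m + Z) + ((25 + 5*m) + Z)²) - m = ((Z + m) + (25 + Z + 5*m)²) - m = (Z + m + (25 + Z + 5*m)²) - m = Z + (25 + Z + 5*m)²)
(y(0, 10)*(-85))*17 = ((10 + (25 + 10 + 5*0)²)*(-85))*17 = ((10 + (25 + 10 + 0)²)*(-85))*17 = ((10 + 35²)*(-85))*17 = ((10 + 1225)*(-85))*17 = (1235*(-85))*17 = -104975*17 = -1784575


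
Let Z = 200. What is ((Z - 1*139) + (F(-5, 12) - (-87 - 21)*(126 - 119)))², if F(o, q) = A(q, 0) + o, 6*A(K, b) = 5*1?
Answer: 23785129/36 ≈ 6.6070e+5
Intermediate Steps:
A(K, b) = ⅚ (A(K, b) = (5*1)/6 = (⅙)*5 = ⅚)
F(o, q) = ⅚ + o
((Z - 1*139) + (F(-5, 12) - (-87 - 21)*(126 - 119)))² = ((200 - 1*139) + ((⅚ - 5) - (-87 - 21)*(126 - 119)))² = ((200 - 139) + (-25/6 - (-108)*7))² = (61 + (-25/6 - 1*(-756)))² = (61 + (-25/6 + 756))² = (61 + 4511/6)² = (4877/6)² = 23785129/36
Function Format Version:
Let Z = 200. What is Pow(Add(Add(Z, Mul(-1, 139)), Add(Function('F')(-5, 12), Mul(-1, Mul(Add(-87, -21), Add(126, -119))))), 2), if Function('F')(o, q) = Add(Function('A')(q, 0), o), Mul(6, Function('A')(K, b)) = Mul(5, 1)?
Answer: Rational(23785129, 36) ≈ 6.6070e+5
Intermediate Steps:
Function('A')(K, b) = Rational(5, 6) (Function('A')(K, b) = Mul(Rational(1, 6), Mul(5, 1)) = Mul(Rational(1, 6), 5) = Rational(5, 6))
Function('F')(o, q) = Add(Rational(5, 6), o)
Pow(Add(Add(Z, Mul(-1, 139)), Add(Function('F')(-5, 12), Mul(-1, Mul(Add(-87, -21), Add(126, -119))))), 2) = Pow(Add(Add(200, Mul(-1, 139)), Add(Add(Rational(5, 6), -5), Mul(-1, Mul(Add(-87, -21), Add(126, -119))))), 2) = Pow(Add(Add(200, -139), Add(Rational(-25, 6), Mul(-1, Mul(-108, 7)))), 2) = Pow(Add(61, Add(Rational(-25, 6), Mul(-1, -756))), 2) = Pow(Add(61, Add(Rational(-25, 6), 756)), 2) = Pow(Add(61, Rational(4511, 6)), 2) = Pow(Rational(4877, 6), 2) = Rational(23785129, 36)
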